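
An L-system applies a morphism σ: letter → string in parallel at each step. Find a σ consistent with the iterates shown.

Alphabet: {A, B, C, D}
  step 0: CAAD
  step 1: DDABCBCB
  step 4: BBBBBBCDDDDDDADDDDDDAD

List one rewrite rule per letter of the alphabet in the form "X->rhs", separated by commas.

A->BC, B->D, C->DDA, D->B

  step 0 ⇒ step 1: CAAD ⇒ DDA·BC·BC·B
    A ↦ BC
    C ↦ DDA
    D ↦ B
    B ↦ D  (constrained at step 1)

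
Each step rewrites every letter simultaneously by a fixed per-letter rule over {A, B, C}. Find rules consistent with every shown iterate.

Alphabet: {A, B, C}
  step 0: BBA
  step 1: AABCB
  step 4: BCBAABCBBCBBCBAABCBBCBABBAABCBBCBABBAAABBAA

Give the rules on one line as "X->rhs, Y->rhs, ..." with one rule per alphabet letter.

A->BCB, B->A, C->BBA

  step 0 ⇒ step 1: BBA ⇒ A·A·BCB
    A ↦ BCB
    B ↦ A
    C ↦ BBA  (constrained at step 1)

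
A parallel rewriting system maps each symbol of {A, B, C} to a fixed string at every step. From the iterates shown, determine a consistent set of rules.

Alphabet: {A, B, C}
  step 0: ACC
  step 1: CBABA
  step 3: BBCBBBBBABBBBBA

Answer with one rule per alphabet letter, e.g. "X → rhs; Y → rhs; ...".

A->C, B->BB, C->BA

  step 0 ⇒ step 1: ACC ⇒ C·BA·BA
    A ↦ C
    C ↦ BA
    B ↦ BB  (constrained at step 1)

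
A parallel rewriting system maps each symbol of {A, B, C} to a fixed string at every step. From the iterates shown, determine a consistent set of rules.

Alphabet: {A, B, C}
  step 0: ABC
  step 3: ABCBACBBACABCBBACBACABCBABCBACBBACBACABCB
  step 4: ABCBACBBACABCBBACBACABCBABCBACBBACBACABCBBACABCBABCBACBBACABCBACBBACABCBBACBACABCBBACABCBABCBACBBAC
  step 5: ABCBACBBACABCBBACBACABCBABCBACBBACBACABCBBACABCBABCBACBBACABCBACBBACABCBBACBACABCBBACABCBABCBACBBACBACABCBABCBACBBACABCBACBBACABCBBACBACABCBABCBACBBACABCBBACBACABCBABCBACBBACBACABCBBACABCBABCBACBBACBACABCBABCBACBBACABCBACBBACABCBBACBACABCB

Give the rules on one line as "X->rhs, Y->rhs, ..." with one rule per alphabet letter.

A->ABC, B->BAC, C->B

  step 4 ⇒ step 5: ABCBACBBACABCBBACBACABCBABCBACBBACBACABCBBACABCBABCBACBBACABCBACBBACABCBBACBACABCBBACABCBABCBACBBAC ⇒ ABC·BAC·B·BAC·ABC·B·BAC·BAC·ABC·B·ABC·BAC·B·BAC·BAC·ABC·B·BAC·ABC·B·ABC·BAC·B·BAC·ABC·BAC·B·BAC·ABC·B·BAC·BAC·ABC·B·BAC·ABC·B·ABC·BAC·B·BAC·BAC·ABC·B·ABC·BAC·B·BAC·ABC·BAC·B·BAC·ABC·B·BAC·BAC·ABC·B·ABC·BAC·B·BAC·ABC·B·BAC·BAC·ABC·B·ABC·BAC·B·BAC·BAC·ABC·B·BAC·ABC·B·ABC·BAC·B·BAC·BAC·ABC·B·ABC·BAC·B·BAC·ABC·BAC·B·BAC·ABC·B·BAC·BAC·ABC·B
    A ↦ ABC
    B ↦ BAC
    C ↦ B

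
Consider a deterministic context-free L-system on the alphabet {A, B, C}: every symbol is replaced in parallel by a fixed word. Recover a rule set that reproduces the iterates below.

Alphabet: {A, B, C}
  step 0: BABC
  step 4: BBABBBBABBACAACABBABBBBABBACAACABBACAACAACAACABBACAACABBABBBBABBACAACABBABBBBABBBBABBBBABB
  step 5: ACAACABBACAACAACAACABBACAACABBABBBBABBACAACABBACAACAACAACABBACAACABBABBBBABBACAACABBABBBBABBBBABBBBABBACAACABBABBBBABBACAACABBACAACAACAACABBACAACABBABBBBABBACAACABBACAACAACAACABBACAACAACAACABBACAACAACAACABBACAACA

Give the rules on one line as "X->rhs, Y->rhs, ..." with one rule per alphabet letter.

  step 4 ⇒ step 5: BBABBBBABBACAACABBABBBBABBACAACABBACAACAACAACABBACAACABBABBBBABBACAACABBABBBBABBBBABBBBABB ⇒ ACA·ACA·BB·ACA·ACA·ACA·ACA·BB·ACA·ACA·BB·A·BB·BB·A·BB·ACA·ACA·BB·ACA·ACA·ACA·ACA·BB·ACA·ACA·BB·A·BB·BB·A·BB·ACA·ACA·BB·A·BB·BB·A·BB·BB·A·BB·BB·A·BB·ACA·ACA·BB·A·BB·BB·A·BB·ACA·ACA·BB·ACA·ACA·ACA·ACA·BB·ACA·ACA·BB·A·BB·BB·A·BB·ACA·ACA·BB·ACA·ACA·ACA·ACA·BB·ACA·ACA·ACA·ACA·BB·ACA·ACA·ACA·ACA·BB·ACA·ACA
    A ↦ BB
    B ↦ ACA
    C ↦ A

A->BB, B->ACA, C->A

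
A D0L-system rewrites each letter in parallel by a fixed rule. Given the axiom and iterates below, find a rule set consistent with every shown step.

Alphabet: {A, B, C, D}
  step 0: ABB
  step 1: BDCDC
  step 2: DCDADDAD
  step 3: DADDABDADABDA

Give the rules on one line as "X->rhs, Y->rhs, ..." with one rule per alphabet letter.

  step 2 ⇒ step 3: DCDADDAD ⇒ DA·D·DA·B·DA·DA·B·DA
    A ↦ B
    C ↦ D
    D ↦ DA
  step 0 ⇒ step 1: ABB ⇒ B·DC·DC
    B ↦ DC

A->B, B->DC, C->D, D->DA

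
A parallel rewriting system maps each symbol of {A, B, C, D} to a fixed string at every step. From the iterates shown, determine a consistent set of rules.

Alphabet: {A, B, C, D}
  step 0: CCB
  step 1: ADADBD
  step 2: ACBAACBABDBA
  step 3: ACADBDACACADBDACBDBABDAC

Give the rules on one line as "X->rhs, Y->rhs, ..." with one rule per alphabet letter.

  step 2 ⇒ step 3: ACBAACBABDBA ⇒ AC·AD·BD·AC·AC·AD·BD·AC·BD·BA·BD·AC
    A ↦ AC
    B ↦ BD
    C ↦ AD
    D ↦ BA

A->AC, B->BD, C->AD, D->BA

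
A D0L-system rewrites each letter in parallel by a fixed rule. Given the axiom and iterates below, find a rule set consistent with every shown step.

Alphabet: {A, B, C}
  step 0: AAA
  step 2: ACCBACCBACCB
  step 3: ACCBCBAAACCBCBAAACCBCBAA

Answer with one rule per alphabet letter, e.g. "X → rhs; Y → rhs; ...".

A->AC, B->AA, C->CB

  step 2 ⇒ step 3: ACCBACCBACCB ⇒ AC·CB·CB·AA·AC·CB·CB·AA·AC·CB·CB·AA
    A ↦ AC
    B ↦ AA
    C ↦ CB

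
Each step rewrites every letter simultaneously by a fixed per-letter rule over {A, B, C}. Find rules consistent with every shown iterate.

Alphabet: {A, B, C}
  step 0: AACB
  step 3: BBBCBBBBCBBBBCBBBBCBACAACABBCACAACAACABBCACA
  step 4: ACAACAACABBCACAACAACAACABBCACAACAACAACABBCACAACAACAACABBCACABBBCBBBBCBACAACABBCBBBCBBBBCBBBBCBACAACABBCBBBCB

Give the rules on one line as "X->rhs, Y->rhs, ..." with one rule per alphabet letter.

  step 3 ⇒ step 4: BBBCBBBBCBBBBCBBBBCBACAACABBCACAACAACABBCACA ⇒ ACA·ACA·ACA·BBC·ACA·ACA·ACA·ACA·BBC·ACA·ACA·ACA·ACA·BBC·ACA·ACA·ACA·ACA·BBC·ACA·B·BBC·B·B·BBC·B·ACA·ACA·BBC·B·BBC·B·B·BBC·B·B·BBC·B·ACA·ACA·BBC·B·BBC·B
    A ↦ B
    B ↦ ACA
    C ↦ BBC

A->B, B->ACA, C->BBC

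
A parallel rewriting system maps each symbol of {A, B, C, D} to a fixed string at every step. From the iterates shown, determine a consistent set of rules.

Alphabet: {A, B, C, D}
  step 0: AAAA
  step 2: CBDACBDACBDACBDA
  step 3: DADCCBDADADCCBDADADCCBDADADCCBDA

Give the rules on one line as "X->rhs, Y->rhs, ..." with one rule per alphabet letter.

A->DA, B->DC, C->DA, D->CB

  step 2 ⇒ step 3: CBDACBDACBDACBDA ⇒ DA·DC·CB·DA·DA·DC·CB·DA·DA·DC·CB·DA·DA·DC·CB·DA
    A ↦ DA
    B ↦ DC
    C ↦ DA
    D ↦ CB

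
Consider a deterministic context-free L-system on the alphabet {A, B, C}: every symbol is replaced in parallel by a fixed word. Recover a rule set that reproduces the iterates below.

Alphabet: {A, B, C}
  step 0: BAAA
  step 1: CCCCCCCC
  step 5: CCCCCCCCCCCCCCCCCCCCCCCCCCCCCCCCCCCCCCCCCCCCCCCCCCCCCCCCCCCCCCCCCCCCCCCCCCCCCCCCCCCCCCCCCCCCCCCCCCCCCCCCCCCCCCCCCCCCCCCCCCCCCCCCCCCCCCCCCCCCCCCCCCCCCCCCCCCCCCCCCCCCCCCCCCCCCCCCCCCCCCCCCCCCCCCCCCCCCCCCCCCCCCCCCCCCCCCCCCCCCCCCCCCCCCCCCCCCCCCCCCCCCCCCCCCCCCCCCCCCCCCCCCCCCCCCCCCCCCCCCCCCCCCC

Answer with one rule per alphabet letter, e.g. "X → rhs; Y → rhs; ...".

A->CC, B->CC, C->BBA

  step 0 ⇒ step 1: BAAA ⇒ CC·CC·CC·CC
    A ↦ CC
    B ↦ CC
    C ↦ BBA  (constrained at step 1)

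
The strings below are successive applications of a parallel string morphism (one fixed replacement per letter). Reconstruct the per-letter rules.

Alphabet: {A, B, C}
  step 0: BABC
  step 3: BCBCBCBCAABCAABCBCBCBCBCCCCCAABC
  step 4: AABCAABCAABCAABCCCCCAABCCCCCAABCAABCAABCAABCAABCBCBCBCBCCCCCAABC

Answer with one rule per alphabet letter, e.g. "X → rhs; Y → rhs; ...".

A->CC, B->AA, C->BC

  step 3 ⇒ step 4: BCBCBCBCAABCAABCBCBCBCBCCCCCAABC ⇒ AA·BC·AA·BC·AA·BC·AA·BC·CC·CC·AA·BC·CC·CC·AA·BC·AA·BC·AA·BC·AA·BC·AA·BC·BC·BC·BC·BC·CC·CC·AA·BC
    A ↦ CC
    B ↦ AA
    C ↦ BC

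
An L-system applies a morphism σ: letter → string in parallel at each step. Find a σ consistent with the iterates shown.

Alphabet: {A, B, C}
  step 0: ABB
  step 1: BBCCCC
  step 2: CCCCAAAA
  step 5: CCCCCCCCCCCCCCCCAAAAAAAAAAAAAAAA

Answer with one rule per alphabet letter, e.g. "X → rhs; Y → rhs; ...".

A->BB, B->CC, C->A

  step 1 ⇒ step 2: BBCCCC ⇒ CC·CC·A·A·A·A
    B ↦ CC
    C ↦ A
  step 0 ⇒ step 1: ABB ⇒ BB·CC·CC
    A ↦ BB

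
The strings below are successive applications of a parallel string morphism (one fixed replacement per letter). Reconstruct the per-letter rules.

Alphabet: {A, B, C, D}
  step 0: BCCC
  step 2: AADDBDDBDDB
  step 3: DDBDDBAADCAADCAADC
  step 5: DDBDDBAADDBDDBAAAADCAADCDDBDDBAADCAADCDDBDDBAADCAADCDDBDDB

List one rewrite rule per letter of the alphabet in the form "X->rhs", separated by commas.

  step 2 ⇒ step 3: AADDBDDBDDB ⇒ DDB·DDB·A·A·DC·A·A·DC·A·A·DC
    A ↦ DDB
    B ↦ DC
    D ↦ A
    C ↦ A  (constrained at step 0)

A->DDB, B->DC, C->A, D->A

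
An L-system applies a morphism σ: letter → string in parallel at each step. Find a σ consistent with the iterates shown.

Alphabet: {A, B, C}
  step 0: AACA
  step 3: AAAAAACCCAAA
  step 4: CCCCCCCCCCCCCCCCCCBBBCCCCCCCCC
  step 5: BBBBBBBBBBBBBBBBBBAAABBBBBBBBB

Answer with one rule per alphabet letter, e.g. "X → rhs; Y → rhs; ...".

A->CCC, B->A, C->B

  step 4 ⇒ step 5: CCCCCCCCCCCCCCCCCCBBBCCCCCCCCC ⇒ B·B·B·B·B·B·B·B·B·B·B·B·B·B·B·B·B·B·A·A·A·B·B·B·B·B·B·B·B·B
    B ↦ A
    C ↦ B
  step 3 ⇒ step 4: AAAAAACCCAAA ⇒ CCC·CCC·CCC·CCC·CCC·CCC·B·B·B·CCC·CCC·CCC
    A ↦ CCC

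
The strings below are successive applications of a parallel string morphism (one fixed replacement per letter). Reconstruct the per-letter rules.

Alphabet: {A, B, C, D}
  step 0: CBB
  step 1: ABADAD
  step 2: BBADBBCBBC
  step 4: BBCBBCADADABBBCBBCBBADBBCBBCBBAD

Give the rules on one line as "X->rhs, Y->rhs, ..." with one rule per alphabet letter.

  step 1 ⇒ step 2: ABADAD ⇒ BB·AD·BB·C·BB·C
    A ↦ BB
    B ↦ AD
    D ↦ C
  step 0 ⇒ step 1: CBB ⇒ AB·AD·AD
    C ↦ AB

A->BB, B->AD, C->AB, D->C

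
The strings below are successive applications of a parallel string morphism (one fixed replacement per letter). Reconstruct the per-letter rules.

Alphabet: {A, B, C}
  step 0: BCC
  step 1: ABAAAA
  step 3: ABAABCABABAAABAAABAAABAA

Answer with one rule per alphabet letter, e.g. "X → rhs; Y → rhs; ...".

  step 0 ⇒ step 1: BCC ⇒ AB·AA·AA
    B ↦ AB
    C ↦ AA
    A ↦ BC  (constrained at step 1)

A->BC, B->AB, C->AA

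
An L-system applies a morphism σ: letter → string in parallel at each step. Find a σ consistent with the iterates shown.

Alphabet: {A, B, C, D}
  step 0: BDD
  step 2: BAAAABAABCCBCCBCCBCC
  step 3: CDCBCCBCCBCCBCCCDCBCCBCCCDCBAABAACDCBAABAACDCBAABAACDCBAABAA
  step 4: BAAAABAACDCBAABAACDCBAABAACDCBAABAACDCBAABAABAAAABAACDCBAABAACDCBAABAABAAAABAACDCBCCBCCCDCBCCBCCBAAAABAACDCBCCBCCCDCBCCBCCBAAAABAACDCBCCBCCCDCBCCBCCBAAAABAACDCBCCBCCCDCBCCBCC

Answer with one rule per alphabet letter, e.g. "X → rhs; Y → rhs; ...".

A->BCC, B->CDC, C->BAA, D->AA

  step 3 ⇒ step 4: CDCBCCBCCBCCBCCCDCBCCBCCCDCBAABAACDCBAABAACDCBAABAACDCBAABAA ⇒ BAA·AA·BAA·CDC·BAA·BAA·CDC·BAA·BAA·CDC·BAA·BAA·CDC·BAA·BAA·BAA·AA·BAA·CDC·BAA·BAA·CDC·BAA·BAA·BAA·AA·BAA·CDC·BCC·BCC·CDC·BCC·BCC·BAA·AA·BAA·CDC·BCC·BCC·CDC·BCC·BCC·BAA·AA·BAA·CDC·BCC·BCC·CDC·BCC·BCC·BAA·AA·BAA·CDC·BCC·BCC·CDC·BCC·BCC
    A ↦ BCC
    B ↦ CDC
    C ↦ BAA
    D ↦ AA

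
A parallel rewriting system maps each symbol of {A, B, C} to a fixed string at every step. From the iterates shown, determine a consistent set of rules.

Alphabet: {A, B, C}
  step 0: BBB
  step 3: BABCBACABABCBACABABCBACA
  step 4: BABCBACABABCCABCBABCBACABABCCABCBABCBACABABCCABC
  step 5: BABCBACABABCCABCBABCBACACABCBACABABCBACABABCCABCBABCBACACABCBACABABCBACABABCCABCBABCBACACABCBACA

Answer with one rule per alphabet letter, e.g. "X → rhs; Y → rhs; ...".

A->BC, B->BA, C->CA

  step 4 ⇒ step 5: BABCBACABABCCABCBABCBACABABCCABCBABCBACABABCCABC ⇒ BA·BC·BA·CA·BA·BC·CA·BC·BA·BC·BA·CA·CA·BC·BA·CA·BA·BC·BA·CA·BA·BC·CA·BC·BA·BC·BA·CA·CA·BC·BA·CA·BA·BC·BA·CA·BA·BC·CA·BC·BA·BC·BA·CA·CA·BC·BA·CA
    A ↦ BC
    B ↦ BA
    C ↦ CA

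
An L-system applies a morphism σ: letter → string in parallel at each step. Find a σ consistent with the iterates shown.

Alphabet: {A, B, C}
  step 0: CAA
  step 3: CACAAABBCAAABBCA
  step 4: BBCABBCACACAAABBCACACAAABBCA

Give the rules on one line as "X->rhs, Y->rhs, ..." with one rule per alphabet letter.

A->CA, B->A, C->BB

  step 3 ⇒ step 4: CACAAABBCAAABBCA ⇒ BB·CA·BB·CA·CA·CA·A·A·BB·CA·CA·CA·A·A·BB·CA
    A ↦ CA
    B ↦ A
    C ↦ BB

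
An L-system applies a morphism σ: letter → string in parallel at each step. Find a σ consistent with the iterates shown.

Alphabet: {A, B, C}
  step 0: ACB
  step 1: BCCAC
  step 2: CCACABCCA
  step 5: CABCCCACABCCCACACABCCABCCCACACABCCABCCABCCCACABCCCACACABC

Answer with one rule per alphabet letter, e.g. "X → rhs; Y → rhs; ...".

A->BC, B->C, C->CA

  step 1 ⇒ step 2: BCCAC ⇒ C·CA·CA·BC·CA
    A ↦ BC
    B ↦ C
    C ↦ CA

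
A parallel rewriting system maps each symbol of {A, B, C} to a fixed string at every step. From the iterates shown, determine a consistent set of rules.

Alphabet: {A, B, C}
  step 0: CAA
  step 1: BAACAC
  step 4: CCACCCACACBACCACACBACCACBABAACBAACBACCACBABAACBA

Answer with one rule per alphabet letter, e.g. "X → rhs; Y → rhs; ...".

  step 0 ⇒ step 1: CAA ⇒ BA·AC·AC
    A ↦ AC
    C ↦ BA
    B ↦ CC  (constrained at step 1)

A->AC, B->CC, C->BA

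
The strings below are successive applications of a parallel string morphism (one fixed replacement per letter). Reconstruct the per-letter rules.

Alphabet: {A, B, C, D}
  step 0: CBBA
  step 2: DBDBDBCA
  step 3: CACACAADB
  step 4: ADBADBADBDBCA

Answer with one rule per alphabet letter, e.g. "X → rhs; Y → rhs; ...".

  step 3 ⇒ step 4: CACACAADB ⇒ A·DB·A·DB·A·DB·DB·C·A
    A ↦ DB
    B ↦ A
    C ↦ A
    D ↦ C

A->DB, B->A, C->A, D->C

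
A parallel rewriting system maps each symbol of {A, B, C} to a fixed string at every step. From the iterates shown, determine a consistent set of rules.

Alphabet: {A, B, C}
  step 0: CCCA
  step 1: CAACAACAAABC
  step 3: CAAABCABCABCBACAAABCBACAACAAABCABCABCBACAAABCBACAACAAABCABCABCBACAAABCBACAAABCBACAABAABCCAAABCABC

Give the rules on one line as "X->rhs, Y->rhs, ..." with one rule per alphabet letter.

  step 0 ⇒ step 1: CCCA ⇒ CAA·CAA·CAA·ABC
    A ↦ ABC
    C ↦ CAA
    B ↦ BA  (constrained at step 1)

A->ABC, B->BA, C->CAA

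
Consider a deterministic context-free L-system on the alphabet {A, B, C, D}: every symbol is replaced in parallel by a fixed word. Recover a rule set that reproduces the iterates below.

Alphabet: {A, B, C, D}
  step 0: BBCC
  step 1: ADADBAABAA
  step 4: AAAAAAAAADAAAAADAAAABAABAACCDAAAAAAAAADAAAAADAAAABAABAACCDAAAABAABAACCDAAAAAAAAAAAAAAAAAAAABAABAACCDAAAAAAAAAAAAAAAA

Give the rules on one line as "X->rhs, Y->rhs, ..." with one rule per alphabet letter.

A->AA, B->AD, C->BAA, D->CCD

  step 0 ⇒ step 1: BBCC ⇒ AD·AD·BAA·BAA
    B ↦ AD
    C ↦ BAA
    A ↦ AA  (constrained at step 1)
    D ↦ CCD  (constrained at step 1)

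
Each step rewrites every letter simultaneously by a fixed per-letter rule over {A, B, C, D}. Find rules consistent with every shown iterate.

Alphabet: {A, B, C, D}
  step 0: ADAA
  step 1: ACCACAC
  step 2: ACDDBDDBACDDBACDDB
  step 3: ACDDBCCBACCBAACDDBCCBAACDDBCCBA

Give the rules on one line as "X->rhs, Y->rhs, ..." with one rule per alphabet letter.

A->AC, B->BA, C->DDB, D->C

  step 2 ⇒ step 3: ACDDBDDBACDDBACDDB ⇒ AC·DDB·C·C·BA·C·C·BA·AC·DDB·C·C·BA·AC·DDB·C·C·BA
    A ↦ AC
    B ↦ BA
    C ↦ DDB
    D ↦ C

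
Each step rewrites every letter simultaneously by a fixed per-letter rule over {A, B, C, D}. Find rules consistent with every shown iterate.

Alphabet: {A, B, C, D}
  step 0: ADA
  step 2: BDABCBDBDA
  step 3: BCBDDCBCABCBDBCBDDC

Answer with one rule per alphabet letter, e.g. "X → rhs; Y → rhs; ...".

  step 2 ⇒ step 3: BDABCBDBDA ⇒ BC·BD·DC·BC·A·BC·BD·BC·BD·DC
    A ↦ DC
    B ↦ BC
    C ↦ A
    D ↦ BD

A->DC, B->BC, C->A, D->BD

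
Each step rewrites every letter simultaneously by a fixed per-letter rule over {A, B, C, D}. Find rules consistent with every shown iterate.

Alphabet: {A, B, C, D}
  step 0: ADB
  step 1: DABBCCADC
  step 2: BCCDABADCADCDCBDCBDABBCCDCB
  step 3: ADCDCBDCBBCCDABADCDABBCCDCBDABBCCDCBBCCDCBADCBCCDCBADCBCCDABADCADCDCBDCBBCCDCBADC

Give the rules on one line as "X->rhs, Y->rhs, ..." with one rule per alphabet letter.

A->DAB, B->ADC, C->DCB, D->BCC

  step 2 ⇒ step 3: BCCDABADCADCDCBDCBDABBCCDCB ⇒ ADC·DCB·DCB·BCC·DAB·ADC·DAB·BCC·DCB·DAB·BCC·DCB·BCC·DCB·ADC·BCC·DCB·ADC·BCC·DAB·ADC·ADC·DCB·DCB·BCC·DCB·ADC
    A ↦ DAB
    B ↦ ADC
    C ↦ DCB
    D ↦ BCC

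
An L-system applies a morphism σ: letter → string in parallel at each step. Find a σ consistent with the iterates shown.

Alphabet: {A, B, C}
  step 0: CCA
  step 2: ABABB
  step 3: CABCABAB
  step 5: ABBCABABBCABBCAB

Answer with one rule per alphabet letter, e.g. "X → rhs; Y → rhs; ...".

  step 2 ⇒ step 3: ABABB ⇒ C·AB·C·AB·AB
    A ↦ C
    B ↦ AB
    C ↦ B  (constrained at step 0)

A->C, B->AB, C->B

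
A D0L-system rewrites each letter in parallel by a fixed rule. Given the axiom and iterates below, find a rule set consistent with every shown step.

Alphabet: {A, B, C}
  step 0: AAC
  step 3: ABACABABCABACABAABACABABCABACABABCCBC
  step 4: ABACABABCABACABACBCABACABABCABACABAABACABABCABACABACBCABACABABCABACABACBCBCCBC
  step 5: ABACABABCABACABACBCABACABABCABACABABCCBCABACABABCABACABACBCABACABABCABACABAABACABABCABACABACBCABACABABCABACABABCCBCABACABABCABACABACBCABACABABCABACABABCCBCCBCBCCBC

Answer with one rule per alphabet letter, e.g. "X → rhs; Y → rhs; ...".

A->ABA, B->C, C->BC

  step 4 ⇒ step 5: ABACABABCABACABACBCABACABABCABACABAABACABABCABACABACBCABACABABCABACABACBCBCCBC ⇒ ABA·C·ABA·BC·ABA·C·ABA·C·BC·ABA·C·ABA·BC·ABA·C·ABA·BC·C·BC·ABA·C·ABA·BC·ABA·C·ABA·C·BC·ABA·C·ABA·BC·ABA·C·ABA·ABA·C·ABA·BC·ABA·C·ABA·C·BC·ABA·C·ABA·BC·ABA·C·ABA·BC·C·BC·ABA·C·ABA·BC·ABA·C·ABA·C·BC·ABA·C·ABA·BC·ABA·C·ABA·BC·C·BC·C·BC·BC·C·BC
    A ↦ ABA
    B ↦ C
    C ↦ BC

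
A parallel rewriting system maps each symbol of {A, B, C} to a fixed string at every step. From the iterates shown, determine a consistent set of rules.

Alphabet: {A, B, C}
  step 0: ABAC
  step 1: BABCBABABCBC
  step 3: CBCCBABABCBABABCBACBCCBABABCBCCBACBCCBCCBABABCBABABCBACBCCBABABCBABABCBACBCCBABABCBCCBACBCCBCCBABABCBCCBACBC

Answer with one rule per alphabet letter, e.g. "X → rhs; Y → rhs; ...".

  step 0 ⇒ step 1: ABAC ⇒ BAB·CBA·BAB·CBC
    A ↦ BAB
    B ↦ CBA
    C ↦ CBC

A->BAB, B->CBA, C->CBC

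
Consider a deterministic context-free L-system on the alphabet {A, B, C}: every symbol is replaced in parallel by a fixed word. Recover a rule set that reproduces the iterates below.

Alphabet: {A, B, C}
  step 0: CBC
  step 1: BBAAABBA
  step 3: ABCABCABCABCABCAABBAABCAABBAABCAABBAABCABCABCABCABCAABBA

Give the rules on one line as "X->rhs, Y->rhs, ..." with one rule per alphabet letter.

  step 0 ⇒ step 1: CBC ⇒ BBA·AA·BBA
    B ↦ AA
    C ↦ BBA
    A ↦ ABC  (constrained at step 1)

A->ABC, B->AA, C->BBA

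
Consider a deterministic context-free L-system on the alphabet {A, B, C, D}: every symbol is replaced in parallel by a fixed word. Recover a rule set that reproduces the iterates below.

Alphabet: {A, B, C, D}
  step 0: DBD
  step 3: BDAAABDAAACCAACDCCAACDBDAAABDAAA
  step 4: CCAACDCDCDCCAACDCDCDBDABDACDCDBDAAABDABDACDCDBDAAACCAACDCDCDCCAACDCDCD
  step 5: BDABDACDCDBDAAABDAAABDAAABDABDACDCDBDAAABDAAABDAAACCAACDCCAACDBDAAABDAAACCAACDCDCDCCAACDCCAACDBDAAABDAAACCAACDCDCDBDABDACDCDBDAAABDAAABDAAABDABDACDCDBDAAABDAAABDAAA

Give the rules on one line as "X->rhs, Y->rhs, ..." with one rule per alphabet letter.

  step 4 ⇒ step 5: CCAACDCDCDCCAACDCDCDBDABDACDCDBDAAABDABDACDCDBDAAACCAACDCDCDCCAACDCDCD ⇒ BDA·BDA·CD·CD·BDA·AA·BDA·AA·BDA·AA·BDA·BDA·CD·CD·BDA·AA·BDA·AA·BDA·AA·CC·AA·CD·CC·AA·CD·BDA·AA·BDA·AA·CC·AA·CD·CD·CD·CC·AA·CD·CC·AA·CD·BDA·AA·BDA·AA·CC·AA·CD·CD·CD·BDA·BDA·CD·CD·BDA·AA·BDA·AA·BDA·AA·BDA·BDA·CD·CD·BDA·AA·BDA·AA·BDA·AA
    A ↦ CD
    B ↦ CC
    C ↦ BDA
    D ↦ AA

A->CD, B->CC, C->BDA, D->AA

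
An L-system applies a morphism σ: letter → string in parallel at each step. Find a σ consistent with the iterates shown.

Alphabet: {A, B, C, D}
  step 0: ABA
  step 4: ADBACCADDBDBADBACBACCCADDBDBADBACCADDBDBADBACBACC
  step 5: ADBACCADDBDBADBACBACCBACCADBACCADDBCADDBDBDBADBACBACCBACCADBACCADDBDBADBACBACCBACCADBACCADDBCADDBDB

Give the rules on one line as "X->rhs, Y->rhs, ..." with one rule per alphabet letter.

A->AD, B->C, C->DB, D->BAC

  step 4 ⇒ step 5: ADBACCADDBDBADBACBACCCADDBDBADBACCADDBDBADBACBACC ⇒ AD·BAC·C·AD·DB·DB·AD·BAC·BAC·C·BAC·C·AD·BAC·C·AD·DB·C·AD·DB·DB·DB·AD·BAC·BAC·C·BAC·C·AD·BAC·C·AD·DB·DB·AD·BAC·BAC·C·BAC·C·AD·BAC·C·AD·DB·C·AD·DB·DB
    A ↦ AD
    B ↦ C
    C ↦ DB
    D ↦ BAC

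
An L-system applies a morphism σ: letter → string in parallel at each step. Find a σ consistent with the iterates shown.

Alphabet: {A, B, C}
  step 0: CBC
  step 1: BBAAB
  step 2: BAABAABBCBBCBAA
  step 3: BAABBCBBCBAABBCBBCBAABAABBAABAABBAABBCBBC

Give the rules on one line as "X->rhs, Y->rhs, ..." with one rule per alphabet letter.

A->BBC, B->BAA, C->B

  step 2 ⇒ step 3: BAABAABBCBBCBAA ⇒ BAA·BBC·BBC·BAA·BBC·BBC·BAA·BAA·B·BAA·BAA·B·BAA·BBC·BBC
    A ↦ BBC
    B ↦ BAA
    C ↦ B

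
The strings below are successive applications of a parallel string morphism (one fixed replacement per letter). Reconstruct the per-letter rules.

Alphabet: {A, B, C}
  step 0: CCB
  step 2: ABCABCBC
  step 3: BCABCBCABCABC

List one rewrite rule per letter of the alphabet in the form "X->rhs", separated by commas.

  step 2 ⇒ step 3: ABCABCBC ⇒ BC·A·BC·BC·A·BC·A·BC
    A ↦ BC
    B ↦ A
    C ↦ BC

A->BC, B->A, C->BC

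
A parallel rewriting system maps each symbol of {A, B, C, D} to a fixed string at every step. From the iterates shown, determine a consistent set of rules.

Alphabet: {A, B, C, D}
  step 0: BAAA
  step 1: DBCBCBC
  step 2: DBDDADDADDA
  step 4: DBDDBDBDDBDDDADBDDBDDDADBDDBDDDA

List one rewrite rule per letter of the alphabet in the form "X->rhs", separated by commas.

A->BC, B->D, C->DA, D->DB

  step 1 ⇒ step 2: DBCBCBC ⇒ DB·D·DA·D·DA·D·DA
    B ↦ D
    C ↦ DA
    D ↦ DB
  step 0 ⇒ step 1: BAAA ⇒ D·BC·BC·BC
    A ↦ BC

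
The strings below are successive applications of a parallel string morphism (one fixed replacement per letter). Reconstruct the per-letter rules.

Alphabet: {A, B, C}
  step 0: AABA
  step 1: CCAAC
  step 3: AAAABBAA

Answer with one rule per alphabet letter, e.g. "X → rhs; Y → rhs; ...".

  step 0 ⇒ step 1: AABA ⇒ C·C·AA·C
    A ↦ C
    B ↦ AA
    C ↦ B  (constrained at step 1)

A->C, B->AA, C->B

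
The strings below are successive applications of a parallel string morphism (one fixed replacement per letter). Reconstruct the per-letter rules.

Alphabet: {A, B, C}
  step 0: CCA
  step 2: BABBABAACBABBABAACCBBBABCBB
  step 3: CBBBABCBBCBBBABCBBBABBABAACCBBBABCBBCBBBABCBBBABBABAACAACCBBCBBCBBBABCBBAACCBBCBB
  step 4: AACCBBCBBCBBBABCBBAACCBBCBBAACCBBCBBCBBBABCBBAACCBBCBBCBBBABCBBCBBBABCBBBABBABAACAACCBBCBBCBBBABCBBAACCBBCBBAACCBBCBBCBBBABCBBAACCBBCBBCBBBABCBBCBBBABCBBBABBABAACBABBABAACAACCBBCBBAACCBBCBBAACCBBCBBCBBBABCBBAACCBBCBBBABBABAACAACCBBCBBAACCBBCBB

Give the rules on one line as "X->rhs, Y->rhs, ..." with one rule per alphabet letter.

  step 3 ⇒ step 4: CBBBABCBBCBBBABCBBBABBABAACCBBBABCBBCBBBABCBBBABBABAACAACCBBCBBCBBBABCBBAACCBBCBB ⇒ AAC·CBB·CBB·CBB·BAB·CBB·AAC·CBB·CBB·AAC·CBB·CBB·CBB·BAB·CBB·AAC·CBB·CBB·CBB·BAB·CBB·CBB·BAB·CBB·BAB·BAB·AAC·AAC·CBB·CBB·CBB·BAB·CBB·AAC·CBB·CBB·AAC·CBB·CBB·CBB·BAB·CBB·AAC·CBB·CBB·CBB·BAB·CBB·CBB·BAB·CBB·BAB·BAB·AAC·BAB·BAB·AAC·AAC·CBB·CBB·AAC·CBB·CBB·AAC·CBB·CBB·CBB·BAB·CBB·AAC·CBB·CBB·BAB·BAB·AAC·AAC·CBB·CBB·AAC·CBB·CBB
    A ↦ BAB
    B ↦ CBB
    C ↦ AAC

A->BAB, B->CBB, C->AAC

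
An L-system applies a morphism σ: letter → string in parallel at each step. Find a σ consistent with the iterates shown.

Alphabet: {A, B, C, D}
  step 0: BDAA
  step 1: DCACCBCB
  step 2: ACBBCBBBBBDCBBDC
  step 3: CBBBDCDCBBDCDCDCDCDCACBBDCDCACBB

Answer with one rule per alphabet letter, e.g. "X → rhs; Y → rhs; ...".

  step 2 ⇒ step 3: ACBBCBBBBBDCBBDC ⇒ CB·BB·DC·DC·BB·DC·DC·DC·DC·DC·AC·BB·DC·DC·AC·BB
    A ↦ CB
    B ↦ DC
    C ↦ BB
    D ↦ AC

A->CB, B->DC, C->BB, D->AC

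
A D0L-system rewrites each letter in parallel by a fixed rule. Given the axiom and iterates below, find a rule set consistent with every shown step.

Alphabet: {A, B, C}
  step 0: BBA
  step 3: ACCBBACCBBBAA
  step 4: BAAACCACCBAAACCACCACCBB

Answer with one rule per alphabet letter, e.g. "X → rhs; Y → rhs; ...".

A->B, B->ACC, C->A

  step 3 ⇒ step 4: ACCBBACCBBBAA ⇒ B·A·A·ACC·ACC·B·A·A·ACC·ACC·ACC·B·B
    A ↦ B
    B ↦ ACC
    C ↦ A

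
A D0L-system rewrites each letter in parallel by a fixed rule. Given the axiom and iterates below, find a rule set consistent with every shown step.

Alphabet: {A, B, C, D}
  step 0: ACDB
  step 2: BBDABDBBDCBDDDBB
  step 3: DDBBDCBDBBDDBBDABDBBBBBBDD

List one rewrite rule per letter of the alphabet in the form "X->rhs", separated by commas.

A->DCB, B->D, C->DAB, D->BB

  step 2 ⇒ step 3: BBDABDBBDCBDDDBB ⇒ D·D·BB·DCB·D·BB·D·D·BB·DAB·D·BB·BB·BB·D·D
    A ↦ DCB
    B ↦ D
    C ↦ DAB
    D ↦ BB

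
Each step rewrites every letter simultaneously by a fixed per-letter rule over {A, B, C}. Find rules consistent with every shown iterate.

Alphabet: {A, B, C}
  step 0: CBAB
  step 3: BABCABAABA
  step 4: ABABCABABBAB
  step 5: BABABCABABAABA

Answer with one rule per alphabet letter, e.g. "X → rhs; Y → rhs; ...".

A->B, B->A, C->BCA

  step 4 ⇒ step 5: ABABCABABBAB ⇒ B·A·B·A·BCA·B·A·B·A·A·B·A
    A ↦ B
    B ↦ A
    C ↦ BCA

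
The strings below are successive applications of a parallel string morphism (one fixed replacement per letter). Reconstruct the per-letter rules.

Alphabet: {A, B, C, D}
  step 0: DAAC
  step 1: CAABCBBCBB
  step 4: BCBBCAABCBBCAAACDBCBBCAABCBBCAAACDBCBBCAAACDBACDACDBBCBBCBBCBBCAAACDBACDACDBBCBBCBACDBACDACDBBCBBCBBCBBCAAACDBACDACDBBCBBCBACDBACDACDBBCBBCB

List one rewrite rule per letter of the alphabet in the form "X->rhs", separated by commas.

  step 0 ⇒ step 1: DAAC ⇒ CAA·BCB·BCB·B
    A ↦ BCB
    C ↦ B
    D ↦ CAA
    B ↦ ACD  (constrained at step 1)

A->BCB, B->ACD, C->B, D->CAA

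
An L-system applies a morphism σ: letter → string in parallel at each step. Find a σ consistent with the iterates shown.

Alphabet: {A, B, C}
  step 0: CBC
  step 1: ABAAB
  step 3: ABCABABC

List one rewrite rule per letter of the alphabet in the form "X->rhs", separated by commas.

A->C, B->A, C->AB

  step 0 ⇒ step 1: CBC ⇒ AB·A·AB
    B ↦ A
    C ↦ AB
    A ↦ C  (constrained at step 1)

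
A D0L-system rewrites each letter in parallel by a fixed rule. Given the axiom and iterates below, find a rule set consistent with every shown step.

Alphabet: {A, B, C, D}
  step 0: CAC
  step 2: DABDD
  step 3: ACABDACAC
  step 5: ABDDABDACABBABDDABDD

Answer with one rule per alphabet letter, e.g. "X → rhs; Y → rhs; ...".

  step 2 ⇒ step 3: DABDD ⇒ AC·AB·D·AC·AC
    A ↦ AB
    B ↦ D
    D ↦ AC
    C ↦ B  (constrained at step 0)

A->AB, B->D, C->B, D->AC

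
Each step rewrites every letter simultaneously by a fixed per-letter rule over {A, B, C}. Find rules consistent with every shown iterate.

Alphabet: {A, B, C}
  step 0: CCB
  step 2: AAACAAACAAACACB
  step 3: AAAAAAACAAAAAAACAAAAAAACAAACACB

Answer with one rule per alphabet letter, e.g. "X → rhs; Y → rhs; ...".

A->AA, B->ACB, C->AC

  step 2 ⇒ step 3: AAACAAACAAACACB ⇒ AA·AA·AA·AC·AA·AA·AA·AC·AA·AA·AA·AC·AA·AC·ACB
    A ↦ AA
    B ↦ ACB
    C ↦ AC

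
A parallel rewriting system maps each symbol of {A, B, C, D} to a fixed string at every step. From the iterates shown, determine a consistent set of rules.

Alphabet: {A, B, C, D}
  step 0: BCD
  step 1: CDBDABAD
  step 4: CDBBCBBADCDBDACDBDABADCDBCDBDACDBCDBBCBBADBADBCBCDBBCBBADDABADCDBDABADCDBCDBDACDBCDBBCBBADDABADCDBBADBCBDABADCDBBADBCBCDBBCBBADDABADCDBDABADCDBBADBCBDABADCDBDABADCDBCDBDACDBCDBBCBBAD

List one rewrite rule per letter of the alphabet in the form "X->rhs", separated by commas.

A->BCB, B->CDB, C->DA, D->BAD

  step 0 ⇒ step 1: BCD ⇒ CDB·DA·BAD
    B ↦ CDB
    C ↦ DA
    D ↦ BAD
    A ↦ BCB  (constrained at step 1)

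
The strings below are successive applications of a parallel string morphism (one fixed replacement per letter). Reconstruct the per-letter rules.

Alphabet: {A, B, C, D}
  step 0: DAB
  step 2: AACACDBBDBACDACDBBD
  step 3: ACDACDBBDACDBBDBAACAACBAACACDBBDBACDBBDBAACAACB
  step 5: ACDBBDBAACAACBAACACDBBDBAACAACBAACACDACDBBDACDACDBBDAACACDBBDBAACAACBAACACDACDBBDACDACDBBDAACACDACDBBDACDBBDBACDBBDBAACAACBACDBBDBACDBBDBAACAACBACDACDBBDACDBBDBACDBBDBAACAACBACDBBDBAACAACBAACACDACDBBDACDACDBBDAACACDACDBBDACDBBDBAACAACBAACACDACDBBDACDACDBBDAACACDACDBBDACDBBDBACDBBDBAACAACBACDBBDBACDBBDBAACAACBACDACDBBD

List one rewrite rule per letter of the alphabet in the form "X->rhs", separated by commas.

A->ACD, B->AAC, C->BBD, D->B

  step 2 ⇒ step 3: AACACDBBDBACDACDBBD ⇒ ACD·ACD·BBD·ACD·BBD·B·AAC·AAC·B·AAC·ACD·BBD·B·ACD·BBD·B·AAC·AAC·B
    A ↦ ACD
    B ↦ AAC
    C ↦ BBD
    D ↦ B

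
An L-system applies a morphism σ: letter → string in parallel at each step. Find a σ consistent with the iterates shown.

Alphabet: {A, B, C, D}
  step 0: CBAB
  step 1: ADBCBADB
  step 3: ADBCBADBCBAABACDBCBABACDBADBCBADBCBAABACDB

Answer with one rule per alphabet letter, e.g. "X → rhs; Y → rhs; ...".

  step 0 ⇒ step 1: CBAB ⇒ A·DB·CBA·DB
    A ↦ CBA
    B ↦ DB
    C ↦ A
    D ↦ BAC  (constrained at step 1)

A->CBA, B->DB, C->A, D->BAC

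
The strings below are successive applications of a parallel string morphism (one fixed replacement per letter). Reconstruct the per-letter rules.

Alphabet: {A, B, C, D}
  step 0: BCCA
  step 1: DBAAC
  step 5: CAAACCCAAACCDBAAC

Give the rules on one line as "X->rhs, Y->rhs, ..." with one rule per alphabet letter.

  step 0 ⇒ step 1: BCCA ⇒ DB·A·A·C
    A ↦ C
    B ↦ DB
    C ↦ A
    D ↦ ACC  (constrained at step 1)

A->C, B->DB, C->A, D->ACC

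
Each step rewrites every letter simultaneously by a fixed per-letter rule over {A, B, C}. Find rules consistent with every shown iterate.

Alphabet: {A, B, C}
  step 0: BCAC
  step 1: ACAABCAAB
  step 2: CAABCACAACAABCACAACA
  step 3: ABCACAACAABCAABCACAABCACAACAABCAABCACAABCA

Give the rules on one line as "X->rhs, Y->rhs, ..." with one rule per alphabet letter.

  step 2 ⇒ step 3: CAABCACAACAABCACAACA ⇒ AB·CA·CA·ACA·AB·CA·AB·CA·CA·AB·CA·CA·ACA·AB·CA·AB·CA·CA·AB·CA
    A ↦ CA
    B ↦ ACA
    C ↦ AB

A->CA, B->ACA, C->AB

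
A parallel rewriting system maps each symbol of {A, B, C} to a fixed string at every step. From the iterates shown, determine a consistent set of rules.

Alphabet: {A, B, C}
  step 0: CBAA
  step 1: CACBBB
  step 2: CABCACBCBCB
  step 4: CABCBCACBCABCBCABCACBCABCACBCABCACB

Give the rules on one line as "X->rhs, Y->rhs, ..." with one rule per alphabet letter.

  step 1 ⇒ step 2: CACBBB ⇒ CA·B·CA·CB·CB·CB
    A ↦ B
    B ↦ CB
    C ↦ CA

A->B, B->CB, C->CA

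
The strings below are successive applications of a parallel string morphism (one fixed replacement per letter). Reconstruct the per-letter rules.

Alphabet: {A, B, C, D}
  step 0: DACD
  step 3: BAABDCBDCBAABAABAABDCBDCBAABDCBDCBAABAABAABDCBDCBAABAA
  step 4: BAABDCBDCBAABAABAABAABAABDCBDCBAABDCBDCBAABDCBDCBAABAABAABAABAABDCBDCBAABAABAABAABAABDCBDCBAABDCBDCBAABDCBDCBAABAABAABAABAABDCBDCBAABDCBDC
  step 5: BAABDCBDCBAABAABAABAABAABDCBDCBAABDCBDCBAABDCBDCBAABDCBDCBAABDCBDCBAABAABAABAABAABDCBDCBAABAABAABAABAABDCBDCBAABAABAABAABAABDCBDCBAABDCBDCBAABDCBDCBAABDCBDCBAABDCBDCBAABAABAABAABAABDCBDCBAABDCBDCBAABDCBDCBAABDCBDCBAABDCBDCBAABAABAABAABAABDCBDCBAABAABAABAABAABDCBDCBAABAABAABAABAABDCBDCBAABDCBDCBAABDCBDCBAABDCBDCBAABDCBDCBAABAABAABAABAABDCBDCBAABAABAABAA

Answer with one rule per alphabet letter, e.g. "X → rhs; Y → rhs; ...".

  step 4 ⇒ step 5: BAABDCBDCBAABAABAABAABAABDCBDCBAABDCBDCBAABDCBDCBAABAABAABAABAABDCBDCBAABAABAABAABAABDCBDCBAABDCBDCBAABDCBDCBAABAABAABAABAABDCBDCBAABDCBDC ⇒ BAA·BDC·BDC·BAA·BA·A·BAA·BA·A·BAA·BDC·BDC·BAA·BDC·BDC·BAA·BDC·BDC·BAA·BDC·BDC·BAA·BDC·BDC·BAA·BA·A·BAA·BA·A·BAA·BDC·BDC·BAA·BA·A·BAA·BA·A·BAA·BDC·BDC·BAA·BA·A·BAA·BA·A·BAA·BDC·BDC·BAA·BDC·BDC·BAA·BDC·BDC·BAA·BDC·BDC·BAA·BDC·BDC·BAA·BA·A·BAA·BA·A·BAA·BDC·BDC·BAA·BDC·BDC·BAA·BDC·BDC·BAA·BDC·BDC·BAA·BDC·BDC·BAA·BA·A·BAA·BA·A·BAA·BDC·BDC·BAA·BA·A·BAA·BA·A·BAA·BDC·BDC·BAA·BA·A·BAA·BA·A·BAA·BDC·BDC·BAA·BDC·BDC·BAA·BDC·BDC·BAA·BDC·BDC·BAA·BDC·BDC·BAA·BA·A·BAA·BA·A·BAA·BDC·BDC·BAA·BA·A·BAA·BA·A
    A ↦ BDC
    B ↦ BAA
    C ↦ A
    D ↦ BA

A->BDC, B->BAA, C->A, D->BA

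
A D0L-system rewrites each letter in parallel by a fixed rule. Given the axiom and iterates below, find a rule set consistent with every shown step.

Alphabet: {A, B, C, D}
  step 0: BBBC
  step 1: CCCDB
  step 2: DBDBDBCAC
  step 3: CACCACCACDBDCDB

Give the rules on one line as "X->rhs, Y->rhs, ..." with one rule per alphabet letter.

  step 2 ⇒ step 3: DBDBDBCAC ⇒ CA·C·CA·C·CA·C·DB·DC·DB
    A ↦ DC
    B ↦ C
    C ↦ DB
    D ↦ CA

A->DC, B->C, C->DB, D->CA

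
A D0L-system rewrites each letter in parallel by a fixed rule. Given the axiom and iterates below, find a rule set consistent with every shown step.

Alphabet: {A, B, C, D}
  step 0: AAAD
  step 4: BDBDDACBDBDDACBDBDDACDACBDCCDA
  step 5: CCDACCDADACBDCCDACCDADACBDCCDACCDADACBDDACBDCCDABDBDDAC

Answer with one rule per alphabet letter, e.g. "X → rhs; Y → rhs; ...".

  step 4 ⇒ step 5: BDBDDACBDBDDACBDBDDACDACBDCCDA ⇒ CC·DA·CC·DA·DA·C·BD·CC·DA·CC·DA·DA·C·BD·CC·DA·CC·DA·DA·C·BD·DA·C·BD·CC·DA·BD·BD·DA·C
    A ↦ C
    B ↦ CC
    C ↦ BD
    D ↦ DA

A->C, B->CC, C->BD, D->DA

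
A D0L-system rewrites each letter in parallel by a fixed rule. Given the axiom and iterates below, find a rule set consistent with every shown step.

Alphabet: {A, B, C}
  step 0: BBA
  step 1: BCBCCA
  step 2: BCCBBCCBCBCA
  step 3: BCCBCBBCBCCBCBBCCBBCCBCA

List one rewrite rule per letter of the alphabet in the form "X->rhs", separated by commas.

  step 2 ⇒ step 3: BCCBBCCBCBCA ⇒ BC·CB·CB·BC·BC·CB·CB·BC·CB·BC·CB·CA
    A ↦ CA
    B ↦ BC
    C ↦ CB

A->CA, B->BC, C->CB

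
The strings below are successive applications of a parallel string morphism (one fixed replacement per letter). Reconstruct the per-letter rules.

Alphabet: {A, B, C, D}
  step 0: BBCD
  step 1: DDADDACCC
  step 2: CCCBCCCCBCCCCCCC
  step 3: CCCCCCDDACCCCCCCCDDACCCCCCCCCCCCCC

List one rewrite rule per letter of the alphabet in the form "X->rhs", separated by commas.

A->CBC, B->DDA, C->CC, D->C

  step 2 ⇒ step 3: CCCBCCCCBCCCCCCC ⇒ CC·CC·CC·DDA·CC·CC·CC·CC·DDA·CC·CC·CC·CC·CC·CC·CC
    B ↦ DDA
    C ↦ CC
  step 1 ⇒ step 2: DDADDACCC ⇒ C·C·CBC·C·C·CBC·CC·CC·CC
    A ↦ CBC
  step 0 ⇒ step 1: BBCD ⇒ DDA·DDA·CC·C
    D ↦ C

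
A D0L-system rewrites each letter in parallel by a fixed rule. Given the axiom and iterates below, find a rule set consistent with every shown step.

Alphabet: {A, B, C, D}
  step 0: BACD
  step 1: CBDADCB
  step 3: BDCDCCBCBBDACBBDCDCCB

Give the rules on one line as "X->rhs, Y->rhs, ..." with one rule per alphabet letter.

  step 0 ⇒ step 1: BACD ⇒ CB·DA·DC·B
    A ↦ DA
    B ↦ CB
    C ↦ DC
    D ↦ B

A->DA, B->CB, C->DC, D->B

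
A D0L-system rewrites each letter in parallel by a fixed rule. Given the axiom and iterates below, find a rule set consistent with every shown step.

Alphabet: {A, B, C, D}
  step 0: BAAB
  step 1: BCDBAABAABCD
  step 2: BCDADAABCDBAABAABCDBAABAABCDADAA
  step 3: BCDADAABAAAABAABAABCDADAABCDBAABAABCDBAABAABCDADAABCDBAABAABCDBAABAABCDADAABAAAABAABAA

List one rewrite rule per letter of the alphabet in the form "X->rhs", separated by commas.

A->BAA, B->BCD, C->AD, D->AA

  step 2 ⇒ step 3: BCDADAABCDBAABAABCDBAABAABCDADAA ⇒ BCD·AD·AA·BAA·AA·BAA·BAA·BCD·AD·AA·BCD·BAA·BAA·BCD·BAA·BAA·BCD·AD·AA·BCD·BAA·BAA·BCD·BAA·BAA·BCD·AD·AA·BAA·AA·BAA·BAA
    A ↦ BAA
    B ↦ BCD
    C ↦ AD
    D ↦ AA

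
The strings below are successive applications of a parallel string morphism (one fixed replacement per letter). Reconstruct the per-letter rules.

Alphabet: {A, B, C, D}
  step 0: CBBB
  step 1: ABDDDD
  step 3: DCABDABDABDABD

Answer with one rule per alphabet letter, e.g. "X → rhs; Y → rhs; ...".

  step 0 ⇒ step 1: CBBB ⇒ ABD·D·D·D
    B ↦ D
    C ↦ ABD
    A ↦ B  (constrained at step 1)
    D ↦ C  (constrained at step 1)

A->B, B->D, C->ABD, D->C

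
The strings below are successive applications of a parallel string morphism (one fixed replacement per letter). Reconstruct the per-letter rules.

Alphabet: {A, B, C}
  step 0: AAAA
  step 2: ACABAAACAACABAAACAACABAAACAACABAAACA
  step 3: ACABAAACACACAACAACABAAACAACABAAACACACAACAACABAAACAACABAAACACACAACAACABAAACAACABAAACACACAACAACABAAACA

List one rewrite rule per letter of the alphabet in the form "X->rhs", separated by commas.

  step 2 ⇒ step 3: ACABAAACAACABAAACAACABAAACAACABAAACA ⇒ ACA·BAA·ACA·C·ACA·ACA·ACA·BAA·ACA·ACA·BAA·ACA·C·ACA·ACA·ACA·BAA·ACA·ACA·BAA·ACA·C·ACA·ACA·ACA·BAA·ACA·ACA·BAA·ACA·C·ACA·ACA·ACA·BAA·ACA
    A ↦ ACA
    B ↦ C
    C ↦ BAA

A->ACA, B->C, C->BAA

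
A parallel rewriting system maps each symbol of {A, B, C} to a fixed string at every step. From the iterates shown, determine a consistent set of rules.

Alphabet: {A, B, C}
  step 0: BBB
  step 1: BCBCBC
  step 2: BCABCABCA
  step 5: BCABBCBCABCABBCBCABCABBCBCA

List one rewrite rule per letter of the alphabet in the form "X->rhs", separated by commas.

  step 1 ⇒ step 2: BCBCBC ⇒ BC·A·BC·A·BC·A
    B ↦ BC
    C ↦ A
    A ↦ B  (constrained at step 2)

A->B, B->BC, C->A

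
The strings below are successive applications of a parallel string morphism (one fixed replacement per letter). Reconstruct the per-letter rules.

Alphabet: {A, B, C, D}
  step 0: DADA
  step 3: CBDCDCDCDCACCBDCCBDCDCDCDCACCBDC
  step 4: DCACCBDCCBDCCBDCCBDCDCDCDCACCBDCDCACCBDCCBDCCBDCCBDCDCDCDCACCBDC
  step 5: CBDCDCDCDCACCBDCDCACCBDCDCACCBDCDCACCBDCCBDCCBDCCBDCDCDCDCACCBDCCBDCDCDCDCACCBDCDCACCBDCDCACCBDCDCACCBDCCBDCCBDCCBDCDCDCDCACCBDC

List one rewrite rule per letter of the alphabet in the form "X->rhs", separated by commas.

  step 4 ⇒ step 5: DCACCBDCCBDCCBDCCBDCDCDCDCACCBDCDCACCBDCCBDCCBDCCBDCDCDCDCACCBDC ⇒ CB·DC·DC·DC·DC·AC·CB·DC·DC·AC·CB·DC·DC·AC·CB·DC·DC·AC·CB·DC·CB·DC·CB·DC·CB·DC·DC·DC·DC·AC·CB·DC·CB·DC·DC·DC·DC·AC·CB·DC·DC·AC·CB·DC·DC·AC·CB·DC·DC·AC·CB·DC·CB·DC·CB·DC·CB·DC·DC·DC·DC·AC·CB·DC
    A ↦ DC
    B ↦ AC
    C ↦ DC
    D ↦ CB

A->DC, B->AC, C->DC, D->CB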